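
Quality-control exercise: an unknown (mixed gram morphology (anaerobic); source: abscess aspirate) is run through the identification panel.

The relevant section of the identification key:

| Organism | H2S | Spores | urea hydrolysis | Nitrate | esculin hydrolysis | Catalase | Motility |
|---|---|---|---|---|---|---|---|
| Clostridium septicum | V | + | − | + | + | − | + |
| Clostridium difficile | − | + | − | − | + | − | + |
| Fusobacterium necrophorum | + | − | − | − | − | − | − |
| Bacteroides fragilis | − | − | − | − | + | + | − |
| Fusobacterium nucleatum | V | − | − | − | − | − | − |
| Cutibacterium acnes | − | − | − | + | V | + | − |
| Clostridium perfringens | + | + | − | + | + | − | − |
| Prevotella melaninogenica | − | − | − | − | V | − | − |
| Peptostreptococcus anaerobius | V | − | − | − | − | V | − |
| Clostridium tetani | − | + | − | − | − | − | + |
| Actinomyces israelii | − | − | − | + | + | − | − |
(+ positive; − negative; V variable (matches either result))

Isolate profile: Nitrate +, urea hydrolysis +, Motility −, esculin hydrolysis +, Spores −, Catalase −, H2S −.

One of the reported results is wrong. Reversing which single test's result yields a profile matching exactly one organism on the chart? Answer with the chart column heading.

urea hydrolysis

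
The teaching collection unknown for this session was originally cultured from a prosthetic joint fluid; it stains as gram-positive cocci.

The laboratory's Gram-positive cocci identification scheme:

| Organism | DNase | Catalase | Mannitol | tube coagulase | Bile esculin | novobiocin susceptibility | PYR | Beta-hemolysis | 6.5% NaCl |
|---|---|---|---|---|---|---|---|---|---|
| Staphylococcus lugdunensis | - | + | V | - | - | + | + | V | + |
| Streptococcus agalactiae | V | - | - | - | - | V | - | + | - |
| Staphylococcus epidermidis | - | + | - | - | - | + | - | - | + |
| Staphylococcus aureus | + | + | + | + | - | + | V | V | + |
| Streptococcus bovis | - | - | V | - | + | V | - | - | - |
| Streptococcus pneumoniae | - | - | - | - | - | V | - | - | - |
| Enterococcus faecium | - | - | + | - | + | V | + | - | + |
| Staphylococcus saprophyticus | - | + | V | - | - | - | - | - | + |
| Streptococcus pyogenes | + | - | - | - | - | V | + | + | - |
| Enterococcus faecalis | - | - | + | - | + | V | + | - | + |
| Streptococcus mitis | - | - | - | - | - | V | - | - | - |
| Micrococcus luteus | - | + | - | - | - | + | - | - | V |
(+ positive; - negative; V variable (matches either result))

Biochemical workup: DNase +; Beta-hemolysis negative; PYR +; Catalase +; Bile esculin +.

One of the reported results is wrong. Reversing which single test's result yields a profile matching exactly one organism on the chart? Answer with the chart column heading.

Bile esculin

As reported, no row in the chart matches all 5 reactions.
Reversing PYR → still no organism matches.
Reversing Beta-hemolysis → still no organism matches.
Reversing DNase → still no organism matches.
Reversing Catalase → still no organism matches.
Reversing Bile esculin (to -) → unique match: Staphylococcus aureus.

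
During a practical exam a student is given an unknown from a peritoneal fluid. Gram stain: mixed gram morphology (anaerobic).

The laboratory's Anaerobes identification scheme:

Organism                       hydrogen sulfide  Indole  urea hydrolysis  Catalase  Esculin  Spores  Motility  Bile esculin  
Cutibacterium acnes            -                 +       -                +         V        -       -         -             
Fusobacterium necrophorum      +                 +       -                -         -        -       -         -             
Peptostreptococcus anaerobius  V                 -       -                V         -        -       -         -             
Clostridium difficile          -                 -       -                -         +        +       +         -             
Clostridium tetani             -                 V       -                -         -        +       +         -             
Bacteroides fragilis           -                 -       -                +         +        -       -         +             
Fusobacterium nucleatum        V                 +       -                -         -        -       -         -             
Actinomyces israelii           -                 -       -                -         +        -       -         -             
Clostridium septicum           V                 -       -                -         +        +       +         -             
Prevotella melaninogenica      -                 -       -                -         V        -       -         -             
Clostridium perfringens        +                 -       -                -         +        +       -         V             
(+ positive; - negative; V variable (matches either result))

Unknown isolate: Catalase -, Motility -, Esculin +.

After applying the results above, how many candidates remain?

3

Esculin +: excludes Fusobacterium necrophorum, Peptostreptococcus anaerobius, Clostridium tetani, Fusobacterium nucleatum — 7 left.
Motility -: excludes Clostridium difficile, Clostridium septicum — 5 left.
Catalase -: excludes Cutibacterium acnes, Bacteroides fragilis — 3 left.
Still consistent: Actinomyces israelii, Clostridium perfringens, Prevotella melaninogenica.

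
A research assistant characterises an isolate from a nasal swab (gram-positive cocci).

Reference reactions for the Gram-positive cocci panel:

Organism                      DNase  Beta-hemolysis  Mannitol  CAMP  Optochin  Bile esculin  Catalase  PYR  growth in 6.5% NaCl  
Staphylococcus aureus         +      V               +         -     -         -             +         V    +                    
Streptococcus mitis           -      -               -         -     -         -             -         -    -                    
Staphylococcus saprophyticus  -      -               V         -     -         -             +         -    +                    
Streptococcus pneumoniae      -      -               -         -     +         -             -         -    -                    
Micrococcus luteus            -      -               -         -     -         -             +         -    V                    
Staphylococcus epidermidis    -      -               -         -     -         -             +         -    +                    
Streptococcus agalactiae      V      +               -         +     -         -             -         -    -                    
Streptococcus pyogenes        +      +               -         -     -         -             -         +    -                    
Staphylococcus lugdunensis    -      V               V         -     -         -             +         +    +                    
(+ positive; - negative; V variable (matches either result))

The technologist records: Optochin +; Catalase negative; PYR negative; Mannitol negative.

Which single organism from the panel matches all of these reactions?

Streptococcus pneumoniae

PYR -: excludes Streptococcus pyogenes, Staphylococcus lugdunensis — 7 left.
Optochin +: excludes 6 organisms — 1 left.
Mannitol -: the one remaining candidate is consistent.
Catalase -: the one remaining candidate is consistent.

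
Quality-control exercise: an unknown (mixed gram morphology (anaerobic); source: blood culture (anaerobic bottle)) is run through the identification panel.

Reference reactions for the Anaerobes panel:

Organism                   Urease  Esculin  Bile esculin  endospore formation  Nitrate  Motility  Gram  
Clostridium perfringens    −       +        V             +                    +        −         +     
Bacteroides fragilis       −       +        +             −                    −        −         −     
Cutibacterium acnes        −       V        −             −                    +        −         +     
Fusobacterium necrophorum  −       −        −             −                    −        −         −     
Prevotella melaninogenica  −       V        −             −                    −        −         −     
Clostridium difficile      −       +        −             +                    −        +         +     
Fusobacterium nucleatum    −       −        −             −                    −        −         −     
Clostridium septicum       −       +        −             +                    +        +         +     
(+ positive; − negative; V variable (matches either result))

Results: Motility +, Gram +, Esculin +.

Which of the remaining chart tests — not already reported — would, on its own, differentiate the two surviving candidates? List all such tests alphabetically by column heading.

Nitrate

Gram +: excludes Bacteroides fragilis, Fusobacterium necrophorum, Prevotella melaninogenica, Fusobacterium nucleatum — 4 left.
Esculin +: all 4 remaining candidates are consistent.
Motility +: excludes Clostridium perfringens, Cutibacterium acnes — 2 left.
Two candidates remain: Clostridium difficile and Clostridium septicum.
  Urease: − vs − — same for both, does not separate.
  Bile esculin: − vs − — same for both, does not separate.
  endospore formation: + vs + — same for both, does not separate.
  Nitrate: Clostridium difficile −, Clostridium septicum + — discriminates.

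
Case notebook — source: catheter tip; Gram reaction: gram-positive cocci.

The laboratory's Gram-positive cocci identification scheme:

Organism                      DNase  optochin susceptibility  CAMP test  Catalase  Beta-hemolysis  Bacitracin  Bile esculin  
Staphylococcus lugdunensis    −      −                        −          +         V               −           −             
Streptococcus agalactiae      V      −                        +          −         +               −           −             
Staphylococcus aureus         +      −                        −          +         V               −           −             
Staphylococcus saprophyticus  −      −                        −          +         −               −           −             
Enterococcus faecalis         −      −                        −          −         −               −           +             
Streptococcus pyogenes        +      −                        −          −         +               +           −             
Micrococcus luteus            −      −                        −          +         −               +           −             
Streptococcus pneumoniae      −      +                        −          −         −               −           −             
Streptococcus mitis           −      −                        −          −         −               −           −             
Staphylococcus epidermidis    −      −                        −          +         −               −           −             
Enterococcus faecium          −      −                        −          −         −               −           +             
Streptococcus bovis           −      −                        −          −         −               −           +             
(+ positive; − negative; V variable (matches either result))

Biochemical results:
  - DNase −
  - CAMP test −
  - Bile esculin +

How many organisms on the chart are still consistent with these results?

3

Bile esculin +: excludes 9 organisms — 3 left.
CAMP test −: all 3 remaining candidates are consistent.
DNase −: all 3 remaining candidates are consistent.
Still consistent: Enterococcus faecalis, Enterococcus faecium, Streptococcus bovis.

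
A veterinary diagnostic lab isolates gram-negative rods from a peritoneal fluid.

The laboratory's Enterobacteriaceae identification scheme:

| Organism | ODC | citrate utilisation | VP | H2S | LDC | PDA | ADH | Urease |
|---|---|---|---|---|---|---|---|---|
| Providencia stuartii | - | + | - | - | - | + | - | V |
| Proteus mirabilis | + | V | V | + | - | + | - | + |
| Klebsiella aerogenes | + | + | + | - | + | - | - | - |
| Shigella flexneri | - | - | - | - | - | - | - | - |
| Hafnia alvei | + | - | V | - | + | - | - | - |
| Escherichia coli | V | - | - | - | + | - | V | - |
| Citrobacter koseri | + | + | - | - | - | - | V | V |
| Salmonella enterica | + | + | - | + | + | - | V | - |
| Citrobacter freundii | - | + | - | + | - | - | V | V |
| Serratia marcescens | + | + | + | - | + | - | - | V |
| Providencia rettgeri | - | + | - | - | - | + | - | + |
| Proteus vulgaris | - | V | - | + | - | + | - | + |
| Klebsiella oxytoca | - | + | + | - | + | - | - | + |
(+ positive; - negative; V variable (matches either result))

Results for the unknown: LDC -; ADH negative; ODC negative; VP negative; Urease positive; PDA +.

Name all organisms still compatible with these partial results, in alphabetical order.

Proteus vulgaris, Providencia rettgeri, Providencia stuartii

VP -: excludes Klebsiella aerogenes, Serratia marcescens, Klebsiella oxytoca — 10 left.
Urease +: excludes Shigella flexneri, Hafnia alvei, Escherichia coli, Salmonella enterica — 6 left.
ADH -: all 6 remaining candidates are consistent.
LDC -: all 6 remaining candidates are consistent.
ODC -: excludes Proteus mirabilis, Citrobacter koseri — 4 left.
PDA +: excludes Citrobacter freundii — 3 left.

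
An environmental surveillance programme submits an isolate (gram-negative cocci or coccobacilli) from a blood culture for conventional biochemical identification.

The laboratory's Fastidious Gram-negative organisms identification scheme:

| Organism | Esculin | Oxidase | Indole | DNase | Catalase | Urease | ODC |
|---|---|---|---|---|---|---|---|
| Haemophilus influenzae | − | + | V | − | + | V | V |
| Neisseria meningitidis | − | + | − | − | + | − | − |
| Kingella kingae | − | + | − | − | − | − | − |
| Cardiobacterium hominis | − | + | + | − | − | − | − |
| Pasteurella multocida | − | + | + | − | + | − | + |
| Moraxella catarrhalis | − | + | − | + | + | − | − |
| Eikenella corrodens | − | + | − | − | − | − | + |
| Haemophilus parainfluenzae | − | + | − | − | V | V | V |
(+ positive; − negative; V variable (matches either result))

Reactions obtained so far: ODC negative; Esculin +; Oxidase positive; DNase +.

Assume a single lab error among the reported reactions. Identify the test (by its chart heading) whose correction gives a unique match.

As reported, no row in the chart matches all 4 reactions.
Reversing Oxidase → still no organism matches.
Reversing Esculin (to −) → unique match: Moraxella catarrhalis.
Reversing ODC → still no organism matches.
Reversing DNase → still no organism matches.

Esculin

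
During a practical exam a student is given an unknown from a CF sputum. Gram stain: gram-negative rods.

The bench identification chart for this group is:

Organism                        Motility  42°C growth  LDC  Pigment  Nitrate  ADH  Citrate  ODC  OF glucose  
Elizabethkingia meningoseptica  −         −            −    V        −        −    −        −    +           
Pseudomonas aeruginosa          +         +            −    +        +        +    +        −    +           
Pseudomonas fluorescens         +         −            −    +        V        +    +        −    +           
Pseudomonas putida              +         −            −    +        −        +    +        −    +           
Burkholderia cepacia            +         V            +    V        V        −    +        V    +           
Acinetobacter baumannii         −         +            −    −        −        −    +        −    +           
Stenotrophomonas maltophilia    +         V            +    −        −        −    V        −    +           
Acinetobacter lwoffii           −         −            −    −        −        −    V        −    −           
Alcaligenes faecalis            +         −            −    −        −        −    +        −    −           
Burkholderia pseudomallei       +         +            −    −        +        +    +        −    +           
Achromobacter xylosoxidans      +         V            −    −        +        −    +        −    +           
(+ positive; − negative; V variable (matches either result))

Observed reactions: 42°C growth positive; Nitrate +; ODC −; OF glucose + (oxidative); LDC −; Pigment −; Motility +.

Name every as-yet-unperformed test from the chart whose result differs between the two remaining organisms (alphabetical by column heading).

ODC −: all 11 remaining candidates are consistent.
42°C growth +: excludes 5 organisms — 6 left.
Motility +: excludes Acinetobacter baumannii — 5 left.
OF glucose +: all 5 remaining candidates are consistent.
LDC −: excludes Burkholderia cepacia, Stenotrophomonas maltophilia — 3 left.
Nitrate +: all 3 remaining candidates are consistent.
Pigment −: excludes Pseudomonas aeruginosa — 2 left.
Two candidates remain: Achromobacter xylosoxidans and Burkholderia pseudomallei.
  ADH: Achromobacter xylosoxidans −, Burkholderia pseudomallei + — discriminates.
  Citrate: + vs + — same for both, does not separate.

ADH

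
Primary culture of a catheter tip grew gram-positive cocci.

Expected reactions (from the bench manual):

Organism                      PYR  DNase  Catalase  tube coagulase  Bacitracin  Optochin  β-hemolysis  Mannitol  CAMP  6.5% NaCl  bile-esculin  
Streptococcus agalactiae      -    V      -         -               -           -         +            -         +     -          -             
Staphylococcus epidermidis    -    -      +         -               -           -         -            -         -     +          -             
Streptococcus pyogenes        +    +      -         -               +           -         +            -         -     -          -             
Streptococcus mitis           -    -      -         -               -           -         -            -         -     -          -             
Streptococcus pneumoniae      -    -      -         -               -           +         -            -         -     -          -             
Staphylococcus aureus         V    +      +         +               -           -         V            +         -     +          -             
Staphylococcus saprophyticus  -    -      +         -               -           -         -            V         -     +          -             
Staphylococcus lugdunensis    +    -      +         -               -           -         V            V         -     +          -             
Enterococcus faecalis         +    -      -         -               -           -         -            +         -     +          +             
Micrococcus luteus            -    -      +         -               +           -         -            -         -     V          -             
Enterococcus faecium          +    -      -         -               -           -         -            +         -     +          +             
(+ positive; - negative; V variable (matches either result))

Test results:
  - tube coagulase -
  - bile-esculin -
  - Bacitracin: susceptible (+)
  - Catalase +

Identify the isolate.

Micrococcus luteus

Bacitracin +: excludes 9 organisms — 2 left.
tube coagulase -: all 2 remaining candidates are consistent.
Catalase +: excludes Streptococcus pyogenes — 1 left.
bile-esculin -: the one remaining candidate is consistent.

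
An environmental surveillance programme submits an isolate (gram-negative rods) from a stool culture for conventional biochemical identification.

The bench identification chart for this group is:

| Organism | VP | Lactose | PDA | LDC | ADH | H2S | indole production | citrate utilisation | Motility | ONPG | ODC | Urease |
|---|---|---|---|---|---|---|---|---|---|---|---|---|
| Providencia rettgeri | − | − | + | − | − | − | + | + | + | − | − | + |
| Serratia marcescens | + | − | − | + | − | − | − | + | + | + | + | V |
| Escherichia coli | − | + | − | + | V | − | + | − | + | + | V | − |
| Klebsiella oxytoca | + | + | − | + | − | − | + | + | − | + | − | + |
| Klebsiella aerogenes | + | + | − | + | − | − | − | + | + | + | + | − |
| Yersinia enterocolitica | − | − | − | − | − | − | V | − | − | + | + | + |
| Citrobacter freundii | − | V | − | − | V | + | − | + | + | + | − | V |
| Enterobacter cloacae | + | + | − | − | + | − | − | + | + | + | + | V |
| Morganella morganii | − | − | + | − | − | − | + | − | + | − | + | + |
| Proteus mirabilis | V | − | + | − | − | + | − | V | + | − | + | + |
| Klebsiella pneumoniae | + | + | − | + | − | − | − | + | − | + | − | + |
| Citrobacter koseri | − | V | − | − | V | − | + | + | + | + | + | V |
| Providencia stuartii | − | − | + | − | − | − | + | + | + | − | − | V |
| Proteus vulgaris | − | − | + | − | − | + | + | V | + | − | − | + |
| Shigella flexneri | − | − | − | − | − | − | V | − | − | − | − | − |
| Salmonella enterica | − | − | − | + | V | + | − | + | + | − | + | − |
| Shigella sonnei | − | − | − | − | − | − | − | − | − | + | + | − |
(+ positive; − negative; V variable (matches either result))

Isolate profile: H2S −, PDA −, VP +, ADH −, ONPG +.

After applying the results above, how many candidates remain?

ONPG +: excludes 7 organisms — 10 left.
ADH −: excludes Enterobacter cloacae — 9 left.
PDA −: all 9 remaining candidates are consistent.
H2S −: excludes Citrobacter freundii — 8 left.
VP +: excludes Escherichia coli, Yersinia enterocolitica, Citrobacter koseri, Shigella sonnei — 4 left.
Still consistent: Klebsiella aerogenes, Klebsiella oxytoca, Klebsiella pneumoniae, Serratia marcescens.

4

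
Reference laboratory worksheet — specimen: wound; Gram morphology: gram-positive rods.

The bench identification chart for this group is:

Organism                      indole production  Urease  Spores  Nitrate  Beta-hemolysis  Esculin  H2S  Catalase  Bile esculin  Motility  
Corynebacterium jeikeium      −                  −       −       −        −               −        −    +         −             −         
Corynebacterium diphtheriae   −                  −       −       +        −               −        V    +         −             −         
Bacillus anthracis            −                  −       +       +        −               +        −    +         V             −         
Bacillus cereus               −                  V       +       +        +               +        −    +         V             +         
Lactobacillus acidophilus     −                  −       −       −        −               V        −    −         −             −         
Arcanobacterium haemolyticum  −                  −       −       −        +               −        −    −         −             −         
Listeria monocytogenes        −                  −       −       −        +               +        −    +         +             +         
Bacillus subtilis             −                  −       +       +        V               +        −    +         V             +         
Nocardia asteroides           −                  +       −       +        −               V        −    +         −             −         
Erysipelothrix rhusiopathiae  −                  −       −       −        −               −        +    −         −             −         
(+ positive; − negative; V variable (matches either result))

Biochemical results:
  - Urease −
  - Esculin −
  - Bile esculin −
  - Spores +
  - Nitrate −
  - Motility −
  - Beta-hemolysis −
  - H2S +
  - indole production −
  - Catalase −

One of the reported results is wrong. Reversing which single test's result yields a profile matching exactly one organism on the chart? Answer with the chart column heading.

As reported, no row in the chart matches all 10 reactions.
Reversing Motility → still no organism matches.
Reversing Urease → still no organism matches.
Reversing Nitrate → still no organism matches.
Reversing Catalase → still no organism matches.
Reversing Spores (to −) → unique match: Erysipelothrix rhusiopathiae.
Reversing indole production → still no organism matches.
Reversing Esculin → still no organism matches.
Reversing H2S → still no organism matches.
Reversing Bile esculin → still no organism matches.
Reversing Beta-hemolysis → still no organism matches.

Spores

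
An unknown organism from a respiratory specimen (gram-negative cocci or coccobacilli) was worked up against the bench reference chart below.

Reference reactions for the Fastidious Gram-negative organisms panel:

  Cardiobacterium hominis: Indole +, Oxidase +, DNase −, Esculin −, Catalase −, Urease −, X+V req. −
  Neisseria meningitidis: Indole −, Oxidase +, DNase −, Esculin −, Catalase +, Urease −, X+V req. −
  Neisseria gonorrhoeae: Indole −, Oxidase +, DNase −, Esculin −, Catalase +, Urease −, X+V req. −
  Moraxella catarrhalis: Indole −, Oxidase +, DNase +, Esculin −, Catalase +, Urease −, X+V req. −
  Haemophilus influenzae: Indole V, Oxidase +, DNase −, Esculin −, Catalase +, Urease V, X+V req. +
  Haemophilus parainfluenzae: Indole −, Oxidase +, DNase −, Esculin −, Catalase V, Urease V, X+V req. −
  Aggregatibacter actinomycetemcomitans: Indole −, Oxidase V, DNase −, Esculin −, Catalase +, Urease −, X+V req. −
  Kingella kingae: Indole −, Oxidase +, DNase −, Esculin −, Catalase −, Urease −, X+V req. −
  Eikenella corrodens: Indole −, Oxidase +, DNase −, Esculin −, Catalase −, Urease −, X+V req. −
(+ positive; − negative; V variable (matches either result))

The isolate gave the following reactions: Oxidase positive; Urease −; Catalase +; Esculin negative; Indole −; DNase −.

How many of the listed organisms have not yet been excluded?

Urease −: all 9 remaining candidates are consistent.
Esculin −: all 9 remaining candidates are consistent.
Catalase +: excludes Cardiobacterium hominis, Kingella kingae, Eikenella corrodens — 6 left.
DNase −: excludes Moraxella catarrhalis — 5 left.
Indole −: all 5 remaining candidates are consistent.
Oxidase +: all 5 remaining candidates are consistent.
Still consistent: Aggregatibacter actinomycetemcomitans, Haemophilus influenzae, Haemophilus parainfluenzae, Neisseria gonorrhoeae, Neisseria meningitidis.

5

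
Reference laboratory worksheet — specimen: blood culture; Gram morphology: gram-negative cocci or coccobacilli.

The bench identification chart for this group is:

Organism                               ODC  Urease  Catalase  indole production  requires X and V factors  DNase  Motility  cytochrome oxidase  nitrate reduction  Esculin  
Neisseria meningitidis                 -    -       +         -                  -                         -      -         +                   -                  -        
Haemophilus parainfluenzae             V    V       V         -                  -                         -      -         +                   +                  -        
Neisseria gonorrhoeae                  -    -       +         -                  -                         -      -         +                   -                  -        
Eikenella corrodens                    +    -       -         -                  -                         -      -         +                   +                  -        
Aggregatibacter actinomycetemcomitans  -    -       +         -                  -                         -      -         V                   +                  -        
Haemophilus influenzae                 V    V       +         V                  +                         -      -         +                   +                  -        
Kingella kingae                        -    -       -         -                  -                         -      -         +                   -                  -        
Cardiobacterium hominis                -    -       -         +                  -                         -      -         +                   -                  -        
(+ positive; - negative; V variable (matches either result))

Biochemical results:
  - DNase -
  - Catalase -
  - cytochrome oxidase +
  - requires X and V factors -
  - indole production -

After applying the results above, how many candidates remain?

cytochrome oxidase +: all 8 remaining candidates are consistent.
indole production -: excludes Cardiobacterium hominis — 7 left.
requires X and V factors -: excludes Haemophilus influenzae — 6 left.
DNase -: all 6 remaining candidates are consistent.
Catalase -: excludes Neisseria meningitidis, Neisseria gonorrhoeae, Aggregatibacter actinomycetemcomitans — 3 left.
Still consistent: Eikenella corrodens, Haemophilus parainfluenzae, Kingella kingae.

3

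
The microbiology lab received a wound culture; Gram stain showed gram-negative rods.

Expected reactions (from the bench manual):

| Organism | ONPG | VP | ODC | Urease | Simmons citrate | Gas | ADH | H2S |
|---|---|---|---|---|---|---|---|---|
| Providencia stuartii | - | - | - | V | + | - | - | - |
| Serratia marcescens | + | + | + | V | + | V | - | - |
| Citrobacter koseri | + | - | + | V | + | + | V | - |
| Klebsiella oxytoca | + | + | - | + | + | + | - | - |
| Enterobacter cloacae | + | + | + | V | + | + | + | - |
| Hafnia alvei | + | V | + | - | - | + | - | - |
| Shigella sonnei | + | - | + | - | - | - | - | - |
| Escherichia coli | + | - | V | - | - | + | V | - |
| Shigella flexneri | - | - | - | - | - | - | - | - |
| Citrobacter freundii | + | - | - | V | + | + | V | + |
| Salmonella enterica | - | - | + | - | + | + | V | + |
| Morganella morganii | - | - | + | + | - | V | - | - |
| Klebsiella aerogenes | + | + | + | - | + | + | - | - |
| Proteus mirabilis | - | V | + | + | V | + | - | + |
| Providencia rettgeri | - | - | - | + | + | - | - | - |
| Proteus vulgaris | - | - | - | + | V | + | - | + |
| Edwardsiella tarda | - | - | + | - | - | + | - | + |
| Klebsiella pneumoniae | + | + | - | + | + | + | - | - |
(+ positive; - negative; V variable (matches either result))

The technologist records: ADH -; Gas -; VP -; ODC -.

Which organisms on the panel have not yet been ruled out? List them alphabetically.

VP -: excludes 5 organisms — 13 left.
ODC -: excludes 7 organisms — 6 left.
ADH -: all 6 remaining candidates are consistent.
Gas -: excludes Escherichia coli, Citrobacter freundii, Proteus vulgaris — 3 left.

Providencia rettgeri, Providencia stuartii, Shigella flexneri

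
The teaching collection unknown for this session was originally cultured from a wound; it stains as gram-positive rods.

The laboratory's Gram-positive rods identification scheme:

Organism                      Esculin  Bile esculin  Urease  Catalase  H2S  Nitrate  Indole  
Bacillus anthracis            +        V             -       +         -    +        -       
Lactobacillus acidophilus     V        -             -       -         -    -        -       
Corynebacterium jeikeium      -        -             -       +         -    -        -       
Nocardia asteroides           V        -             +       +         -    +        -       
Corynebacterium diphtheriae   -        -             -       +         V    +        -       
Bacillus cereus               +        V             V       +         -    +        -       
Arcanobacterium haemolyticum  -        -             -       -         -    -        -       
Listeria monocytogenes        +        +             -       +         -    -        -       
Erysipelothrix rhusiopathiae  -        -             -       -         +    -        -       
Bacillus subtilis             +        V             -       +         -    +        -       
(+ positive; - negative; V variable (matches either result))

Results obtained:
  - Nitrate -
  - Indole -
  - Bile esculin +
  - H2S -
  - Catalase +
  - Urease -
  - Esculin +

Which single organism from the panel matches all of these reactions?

H2S -: excludes Erysipelothrix rhusiopathiae — 9 left.
Bile esculin +: excludes 5 organisms — 4 left.
Urease -: all 4 remaining candidates are consistent.
Indole -: all 4 remaining candidates are consistent.
Esculin +: all 4 remaining candidates are consistent.
Catalase +: all 4 remaining candidates are consistent.
Nitrate -: excludes Bacillus anthracis, Bacillus cereus, Bacillus subtilis — 1 left.

Listeria monocytogenes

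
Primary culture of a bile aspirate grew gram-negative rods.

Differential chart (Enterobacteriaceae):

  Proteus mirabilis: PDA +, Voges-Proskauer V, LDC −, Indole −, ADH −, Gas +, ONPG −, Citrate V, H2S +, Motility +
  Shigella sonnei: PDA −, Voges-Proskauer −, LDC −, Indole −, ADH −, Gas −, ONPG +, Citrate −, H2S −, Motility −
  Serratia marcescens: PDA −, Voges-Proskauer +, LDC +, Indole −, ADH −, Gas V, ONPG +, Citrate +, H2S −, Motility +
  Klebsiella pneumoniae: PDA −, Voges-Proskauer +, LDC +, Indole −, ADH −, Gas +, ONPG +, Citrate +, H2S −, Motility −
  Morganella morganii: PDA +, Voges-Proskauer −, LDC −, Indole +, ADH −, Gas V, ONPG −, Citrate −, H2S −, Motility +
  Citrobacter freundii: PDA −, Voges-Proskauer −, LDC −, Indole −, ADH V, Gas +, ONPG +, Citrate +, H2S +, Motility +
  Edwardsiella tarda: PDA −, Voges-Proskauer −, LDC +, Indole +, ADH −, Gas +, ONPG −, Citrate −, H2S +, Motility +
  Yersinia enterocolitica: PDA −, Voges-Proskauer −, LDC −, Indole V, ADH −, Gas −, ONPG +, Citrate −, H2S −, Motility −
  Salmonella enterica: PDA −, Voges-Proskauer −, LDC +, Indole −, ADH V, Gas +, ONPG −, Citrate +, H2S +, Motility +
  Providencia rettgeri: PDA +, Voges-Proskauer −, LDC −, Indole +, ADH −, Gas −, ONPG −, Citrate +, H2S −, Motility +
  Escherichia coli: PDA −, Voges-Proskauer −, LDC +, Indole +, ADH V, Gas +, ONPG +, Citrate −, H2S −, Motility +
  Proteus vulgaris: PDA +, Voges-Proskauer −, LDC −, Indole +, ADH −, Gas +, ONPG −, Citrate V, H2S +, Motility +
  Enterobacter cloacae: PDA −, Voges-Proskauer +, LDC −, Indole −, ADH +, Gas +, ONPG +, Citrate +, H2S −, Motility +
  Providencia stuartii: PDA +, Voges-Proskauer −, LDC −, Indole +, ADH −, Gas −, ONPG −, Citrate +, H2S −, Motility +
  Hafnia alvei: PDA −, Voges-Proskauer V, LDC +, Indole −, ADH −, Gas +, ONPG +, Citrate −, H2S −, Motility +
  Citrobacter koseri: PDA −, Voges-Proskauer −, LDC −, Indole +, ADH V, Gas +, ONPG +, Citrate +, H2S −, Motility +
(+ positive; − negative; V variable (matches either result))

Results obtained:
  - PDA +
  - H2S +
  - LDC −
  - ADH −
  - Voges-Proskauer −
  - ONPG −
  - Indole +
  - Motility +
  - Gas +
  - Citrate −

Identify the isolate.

Proteus vulgaris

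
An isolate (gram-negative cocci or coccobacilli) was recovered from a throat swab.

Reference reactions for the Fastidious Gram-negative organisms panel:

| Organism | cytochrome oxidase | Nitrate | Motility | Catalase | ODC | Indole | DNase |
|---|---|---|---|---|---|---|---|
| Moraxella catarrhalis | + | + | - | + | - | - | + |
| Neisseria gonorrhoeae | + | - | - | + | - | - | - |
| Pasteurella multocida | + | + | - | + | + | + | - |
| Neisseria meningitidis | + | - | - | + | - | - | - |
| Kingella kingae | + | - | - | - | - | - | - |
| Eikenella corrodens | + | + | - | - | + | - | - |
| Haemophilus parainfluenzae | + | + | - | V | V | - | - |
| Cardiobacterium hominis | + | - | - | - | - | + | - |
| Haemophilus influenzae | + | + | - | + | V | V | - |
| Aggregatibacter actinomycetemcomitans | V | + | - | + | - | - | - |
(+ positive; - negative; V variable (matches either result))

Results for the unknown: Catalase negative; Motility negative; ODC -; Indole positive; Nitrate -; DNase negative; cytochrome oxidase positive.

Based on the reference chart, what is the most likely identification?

Cardiobacterium hominis

Catalase -: excludes 6 organisms — 4 left.
DNase -: all 4 remaining candidates are consistent.
cytochrome oxidase +: all 4 remaining candidates are consistent.
Indole +: excludes Kingella kingae, Eikenella corrodens, Haemophilus parainfluenzae — 1 left.
Motility -: the one remaining candidate is consistent.
Nitrate -: the one remaining candidate is consistent.
ODC -: the one remaining candidate is consistent.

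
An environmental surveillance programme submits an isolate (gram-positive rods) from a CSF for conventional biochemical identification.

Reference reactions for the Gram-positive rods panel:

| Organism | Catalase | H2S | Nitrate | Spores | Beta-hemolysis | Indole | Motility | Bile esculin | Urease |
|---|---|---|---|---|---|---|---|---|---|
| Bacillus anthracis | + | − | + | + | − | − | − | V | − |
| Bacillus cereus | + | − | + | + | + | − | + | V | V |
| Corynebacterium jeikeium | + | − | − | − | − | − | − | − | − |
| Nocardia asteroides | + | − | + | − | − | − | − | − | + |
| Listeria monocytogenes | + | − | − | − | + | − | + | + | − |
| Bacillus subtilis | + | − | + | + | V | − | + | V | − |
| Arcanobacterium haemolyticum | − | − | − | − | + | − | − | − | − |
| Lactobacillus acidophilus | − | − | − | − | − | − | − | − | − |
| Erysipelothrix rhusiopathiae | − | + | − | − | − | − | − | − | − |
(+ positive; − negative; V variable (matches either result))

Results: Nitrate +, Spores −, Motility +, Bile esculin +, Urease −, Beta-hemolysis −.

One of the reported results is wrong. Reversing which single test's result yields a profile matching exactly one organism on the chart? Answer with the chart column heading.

Spores

As reported, no row in the chart matches all 6 reactions.
Reversing Urease → still no organism matches.
Reversing Bile esculin → still no organism matches.
Reversing Motility → still no organism matches.
Reversing Nitrate → still no organism matches.
Reversing Beta-hemolysis → still no organism matches.
Reversing Spores (to +) → unique match: Bacillus subtilis.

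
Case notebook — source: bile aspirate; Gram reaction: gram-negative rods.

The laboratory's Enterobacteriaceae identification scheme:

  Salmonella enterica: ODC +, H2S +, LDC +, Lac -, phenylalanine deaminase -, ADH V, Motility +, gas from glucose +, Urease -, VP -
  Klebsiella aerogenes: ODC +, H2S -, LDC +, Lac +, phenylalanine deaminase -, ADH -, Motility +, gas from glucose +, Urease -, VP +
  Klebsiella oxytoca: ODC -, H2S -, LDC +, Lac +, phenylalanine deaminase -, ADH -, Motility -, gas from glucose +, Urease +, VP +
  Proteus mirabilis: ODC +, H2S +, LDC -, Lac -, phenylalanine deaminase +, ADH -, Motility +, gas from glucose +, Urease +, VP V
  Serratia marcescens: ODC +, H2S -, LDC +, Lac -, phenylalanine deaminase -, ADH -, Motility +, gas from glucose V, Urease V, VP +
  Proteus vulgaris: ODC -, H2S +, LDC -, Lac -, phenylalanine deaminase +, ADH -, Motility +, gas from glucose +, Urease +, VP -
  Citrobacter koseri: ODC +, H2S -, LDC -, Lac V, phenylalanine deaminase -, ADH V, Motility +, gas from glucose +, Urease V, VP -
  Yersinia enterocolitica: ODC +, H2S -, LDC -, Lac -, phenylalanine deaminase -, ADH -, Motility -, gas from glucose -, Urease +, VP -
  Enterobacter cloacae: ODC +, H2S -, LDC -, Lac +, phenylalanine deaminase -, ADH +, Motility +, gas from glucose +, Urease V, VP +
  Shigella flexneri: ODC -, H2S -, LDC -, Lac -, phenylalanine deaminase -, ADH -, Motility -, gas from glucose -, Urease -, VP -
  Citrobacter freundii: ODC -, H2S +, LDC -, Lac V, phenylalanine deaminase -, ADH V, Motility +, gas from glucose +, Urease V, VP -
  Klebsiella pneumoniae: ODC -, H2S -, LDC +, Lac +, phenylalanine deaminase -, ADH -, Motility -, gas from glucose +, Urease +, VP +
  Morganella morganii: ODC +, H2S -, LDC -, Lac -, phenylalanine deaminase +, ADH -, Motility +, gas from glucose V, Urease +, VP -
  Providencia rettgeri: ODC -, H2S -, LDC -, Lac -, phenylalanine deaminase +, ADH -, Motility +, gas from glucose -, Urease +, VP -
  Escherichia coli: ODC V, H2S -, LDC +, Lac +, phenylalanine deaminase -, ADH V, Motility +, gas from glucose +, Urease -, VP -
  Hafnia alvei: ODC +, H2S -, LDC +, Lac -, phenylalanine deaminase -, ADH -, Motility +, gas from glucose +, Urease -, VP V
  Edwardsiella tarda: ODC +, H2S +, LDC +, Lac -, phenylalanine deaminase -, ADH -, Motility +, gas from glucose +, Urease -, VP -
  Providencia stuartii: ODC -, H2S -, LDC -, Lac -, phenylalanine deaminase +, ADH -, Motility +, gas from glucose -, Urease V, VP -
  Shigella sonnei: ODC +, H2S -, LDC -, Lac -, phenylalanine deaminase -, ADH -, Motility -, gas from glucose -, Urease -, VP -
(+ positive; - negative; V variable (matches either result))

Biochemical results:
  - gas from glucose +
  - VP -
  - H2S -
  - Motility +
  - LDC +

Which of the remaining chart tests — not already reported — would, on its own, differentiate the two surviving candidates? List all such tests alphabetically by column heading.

H2S -: excludes 5 organisms — 14 left.
Motility +: excludes 5 organisms — 9 left.
gas from glucose +: excludes Providencia rettgeri, Providencia stuartii — 7 left.
LDC +: excludes Citrobacter koseri, Enterobacter cloacae, Morganella morganii — 4 left.
VP -: excludes Klebsiella aerogenes, Serratia marcescens — 2 left.
Two candidates remain: Escherichia coli and Hafnia alvei.
  ODC: V vs + — variable for at least one, does not separate.
  Lac: Escherichia coli +, Hafnia alvei - — discriminates.
  phenylalanine deaminase: - vs - — same for both, does not separate.
  ADH: V vs - — variable for at least one, does not separate.
  Urease: - vs - — same for both, does not separate.

Lac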